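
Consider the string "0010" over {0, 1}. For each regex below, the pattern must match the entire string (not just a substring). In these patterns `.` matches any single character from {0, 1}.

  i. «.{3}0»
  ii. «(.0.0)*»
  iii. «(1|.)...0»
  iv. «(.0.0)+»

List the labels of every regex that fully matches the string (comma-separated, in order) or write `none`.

i, ii, iv

i → match
ii → match
iii → no match
iv → match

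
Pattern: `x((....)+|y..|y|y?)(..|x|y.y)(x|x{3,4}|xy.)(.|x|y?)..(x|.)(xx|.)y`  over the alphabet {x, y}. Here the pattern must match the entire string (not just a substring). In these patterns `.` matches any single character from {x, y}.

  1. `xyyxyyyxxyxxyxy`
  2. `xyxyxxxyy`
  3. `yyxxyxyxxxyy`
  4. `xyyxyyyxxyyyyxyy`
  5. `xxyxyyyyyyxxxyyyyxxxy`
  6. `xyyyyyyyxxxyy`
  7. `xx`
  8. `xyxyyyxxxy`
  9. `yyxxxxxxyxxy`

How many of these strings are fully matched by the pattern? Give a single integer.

1 → no match
2 → no match
3 → no match — must start with `x`
4 → no match
5 → no match
6 → no match
7 → no match — must end with `y`
8 → no match
9 → no match — must start with `x`
Total matched: 0

0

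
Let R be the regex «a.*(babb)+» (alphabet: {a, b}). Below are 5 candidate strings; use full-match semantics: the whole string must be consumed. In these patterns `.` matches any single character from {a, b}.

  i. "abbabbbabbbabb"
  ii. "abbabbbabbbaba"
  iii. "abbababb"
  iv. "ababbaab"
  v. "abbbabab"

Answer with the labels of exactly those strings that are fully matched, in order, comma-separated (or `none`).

i → match
ii → no match — must end with "babb"
iii → match
iv → no match — must end with "babb"
v → no match — must end with "babb"

i, iii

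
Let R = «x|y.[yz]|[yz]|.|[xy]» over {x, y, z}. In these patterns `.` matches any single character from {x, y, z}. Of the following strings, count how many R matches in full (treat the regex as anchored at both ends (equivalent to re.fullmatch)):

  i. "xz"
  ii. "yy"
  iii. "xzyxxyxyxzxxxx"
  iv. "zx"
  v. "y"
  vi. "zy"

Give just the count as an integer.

1

i → no match
ii → no match
iii → no match
iv → no match
v → match
vi → no match
Total matched: 1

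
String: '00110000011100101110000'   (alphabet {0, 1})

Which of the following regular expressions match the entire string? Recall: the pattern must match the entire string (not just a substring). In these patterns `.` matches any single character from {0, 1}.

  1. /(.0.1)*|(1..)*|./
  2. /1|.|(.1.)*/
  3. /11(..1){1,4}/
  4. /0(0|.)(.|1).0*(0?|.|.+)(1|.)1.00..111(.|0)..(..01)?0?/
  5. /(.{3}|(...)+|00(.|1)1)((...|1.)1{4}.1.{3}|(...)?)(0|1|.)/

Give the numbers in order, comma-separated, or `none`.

1 → no match
2 → no match
3 → no match — must start with '11'
4 → match
5 → no match

4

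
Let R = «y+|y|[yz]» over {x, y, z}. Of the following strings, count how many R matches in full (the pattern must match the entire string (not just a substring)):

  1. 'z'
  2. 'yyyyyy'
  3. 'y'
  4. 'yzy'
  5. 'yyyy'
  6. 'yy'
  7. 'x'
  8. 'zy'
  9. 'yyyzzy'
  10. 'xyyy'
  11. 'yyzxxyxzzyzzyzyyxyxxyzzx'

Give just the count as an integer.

5

1 → match
2 → match
3 → match
4 → no match
5 → match
6 → match
7 → no match
8 → no match
9 → no match
10 → no match
11 → no match
Total matched: 5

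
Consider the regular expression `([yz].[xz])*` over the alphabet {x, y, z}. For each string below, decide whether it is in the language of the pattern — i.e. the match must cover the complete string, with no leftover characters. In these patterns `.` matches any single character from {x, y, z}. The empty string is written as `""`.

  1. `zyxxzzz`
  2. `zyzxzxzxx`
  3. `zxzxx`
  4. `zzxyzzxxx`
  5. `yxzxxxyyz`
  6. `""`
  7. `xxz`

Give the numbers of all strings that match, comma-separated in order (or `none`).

6

1 → no match
2 → no match
3 → no match
4 → no match
5 → no match
6 → match
7 → no match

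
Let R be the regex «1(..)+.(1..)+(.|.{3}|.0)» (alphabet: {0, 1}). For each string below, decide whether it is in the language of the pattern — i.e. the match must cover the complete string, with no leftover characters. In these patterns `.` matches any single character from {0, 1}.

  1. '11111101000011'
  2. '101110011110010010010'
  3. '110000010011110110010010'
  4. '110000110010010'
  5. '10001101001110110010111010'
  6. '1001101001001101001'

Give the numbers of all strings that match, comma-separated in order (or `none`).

2, 3, 4, 5, 6

1 → no match
2 → match
3 → match
4 → match
5 → match
6 → match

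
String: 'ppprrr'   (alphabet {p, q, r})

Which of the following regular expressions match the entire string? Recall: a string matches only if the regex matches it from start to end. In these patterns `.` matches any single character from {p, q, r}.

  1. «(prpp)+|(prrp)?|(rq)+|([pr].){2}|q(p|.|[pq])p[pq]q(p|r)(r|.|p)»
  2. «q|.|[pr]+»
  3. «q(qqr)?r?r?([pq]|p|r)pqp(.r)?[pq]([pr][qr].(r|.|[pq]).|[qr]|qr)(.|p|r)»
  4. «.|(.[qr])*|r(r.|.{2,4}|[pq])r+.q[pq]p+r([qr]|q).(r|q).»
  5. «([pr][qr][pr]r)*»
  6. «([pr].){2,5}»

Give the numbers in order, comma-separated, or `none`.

2, 6

1 → no match
2 → match
3 → no match — must start with 'q'
4 → no match
5 → no match
6 → match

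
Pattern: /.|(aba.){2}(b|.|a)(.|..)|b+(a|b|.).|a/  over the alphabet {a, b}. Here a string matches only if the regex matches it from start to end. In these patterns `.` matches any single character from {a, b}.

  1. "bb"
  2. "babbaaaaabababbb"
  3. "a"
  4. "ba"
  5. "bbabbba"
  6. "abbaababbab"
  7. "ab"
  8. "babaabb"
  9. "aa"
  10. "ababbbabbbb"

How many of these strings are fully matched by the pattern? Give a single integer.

1 → no match
2 → no match
3 → match
4 → no match
5 → no match
6 → no match
7 → no match
8 → no match
9 → no match
10 → no match
Total matched: 1

1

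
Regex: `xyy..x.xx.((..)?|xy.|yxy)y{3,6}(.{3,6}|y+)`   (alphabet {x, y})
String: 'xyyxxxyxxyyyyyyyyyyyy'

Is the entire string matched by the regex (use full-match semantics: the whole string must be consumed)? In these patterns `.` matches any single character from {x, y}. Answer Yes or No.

Yes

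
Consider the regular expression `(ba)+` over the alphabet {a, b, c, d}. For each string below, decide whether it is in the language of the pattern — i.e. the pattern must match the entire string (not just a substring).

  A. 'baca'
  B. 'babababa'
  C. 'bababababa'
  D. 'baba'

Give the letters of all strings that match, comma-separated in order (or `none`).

B, C, D

A → no match — must end with 'ba'
B → match
C → match
D → match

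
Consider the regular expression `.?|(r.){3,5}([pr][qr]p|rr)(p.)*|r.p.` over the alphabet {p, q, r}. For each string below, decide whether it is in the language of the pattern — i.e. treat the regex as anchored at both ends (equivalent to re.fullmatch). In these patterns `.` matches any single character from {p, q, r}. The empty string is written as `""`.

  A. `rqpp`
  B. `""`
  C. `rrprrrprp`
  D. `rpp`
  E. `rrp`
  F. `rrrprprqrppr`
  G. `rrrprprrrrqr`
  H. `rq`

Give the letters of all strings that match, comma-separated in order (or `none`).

A, B

A → match
B → match
C → no match
D → no match
E → no match
F → no match
G → no match
H → no match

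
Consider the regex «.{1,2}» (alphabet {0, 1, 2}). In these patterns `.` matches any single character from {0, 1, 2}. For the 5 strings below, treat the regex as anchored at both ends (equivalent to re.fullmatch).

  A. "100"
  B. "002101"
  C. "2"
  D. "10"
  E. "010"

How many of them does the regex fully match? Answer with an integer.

2

A → no match
B → no match
C → match
D → match
E → no match
Total matched: 2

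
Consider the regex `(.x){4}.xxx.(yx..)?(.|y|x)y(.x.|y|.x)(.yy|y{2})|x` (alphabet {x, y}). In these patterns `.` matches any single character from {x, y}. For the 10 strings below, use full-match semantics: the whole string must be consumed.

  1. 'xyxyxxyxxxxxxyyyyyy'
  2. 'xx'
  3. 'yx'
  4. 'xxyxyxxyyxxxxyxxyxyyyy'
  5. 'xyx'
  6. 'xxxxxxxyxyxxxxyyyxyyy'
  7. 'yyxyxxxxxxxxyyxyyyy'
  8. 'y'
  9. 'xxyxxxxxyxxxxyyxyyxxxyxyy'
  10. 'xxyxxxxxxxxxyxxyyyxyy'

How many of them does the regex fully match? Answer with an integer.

1 → no match
2 → no match
3 → no match
4 → no match
5 → no match
6 → no match
7 → no match
8 → no match
9 → no match
10 → no match
Total matched: 0

0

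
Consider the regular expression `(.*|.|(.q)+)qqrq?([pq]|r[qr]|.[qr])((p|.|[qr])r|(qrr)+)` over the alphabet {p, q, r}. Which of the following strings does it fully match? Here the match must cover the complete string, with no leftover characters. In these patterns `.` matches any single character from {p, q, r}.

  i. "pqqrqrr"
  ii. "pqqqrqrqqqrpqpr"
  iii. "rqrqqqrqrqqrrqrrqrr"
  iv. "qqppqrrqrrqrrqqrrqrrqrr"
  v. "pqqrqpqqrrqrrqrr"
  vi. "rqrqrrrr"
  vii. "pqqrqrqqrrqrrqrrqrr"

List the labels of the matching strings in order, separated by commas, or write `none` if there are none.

i, ii, iii, v, vii

i. "pqqrqrr" → match
ii → match
iii → match
iv → no match
v → match
vi. "rqrqrrrr" → no match
vii → match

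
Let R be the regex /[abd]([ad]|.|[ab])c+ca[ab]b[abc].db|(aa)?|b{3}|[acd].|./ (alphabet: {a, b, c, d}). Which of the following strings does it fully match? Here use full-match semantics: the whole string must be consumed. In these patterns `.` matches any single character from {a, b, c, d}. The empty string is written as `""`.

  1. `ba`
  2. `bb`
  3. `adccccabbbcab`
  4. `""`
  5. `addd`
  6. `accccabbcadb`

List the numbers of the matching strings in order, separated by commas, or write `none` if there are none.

1. `ba` → no match
2. `bb` → no match
3 → no match
4. `""` → match
5. `addd` → no match
6. `accccabbcadb` → match

4, 6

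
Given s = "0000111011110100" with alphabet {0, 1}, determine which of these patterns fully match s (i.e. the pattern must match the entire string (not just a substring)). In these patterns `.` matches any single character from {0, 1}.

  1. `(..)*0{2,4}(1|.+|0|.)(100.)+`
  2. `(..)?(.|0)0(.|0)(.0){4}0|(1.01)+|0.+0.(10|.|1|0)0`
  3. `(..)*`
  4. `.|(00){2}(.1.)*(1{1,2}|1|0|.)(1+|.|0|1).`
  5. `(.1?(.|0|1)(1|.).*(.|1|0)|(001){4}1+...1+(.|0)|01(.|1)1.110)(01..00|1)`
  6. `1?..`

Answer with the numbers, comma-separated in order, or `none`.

2, 3, 4

1 → no match
2 → match
3 → match
4 → match
5 → no match
6 → no match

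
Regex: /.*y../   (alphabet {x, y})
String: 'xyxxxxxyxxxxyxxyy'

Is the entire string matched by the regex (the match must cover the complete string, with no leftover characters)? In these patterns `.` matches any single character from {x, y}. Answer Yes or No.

No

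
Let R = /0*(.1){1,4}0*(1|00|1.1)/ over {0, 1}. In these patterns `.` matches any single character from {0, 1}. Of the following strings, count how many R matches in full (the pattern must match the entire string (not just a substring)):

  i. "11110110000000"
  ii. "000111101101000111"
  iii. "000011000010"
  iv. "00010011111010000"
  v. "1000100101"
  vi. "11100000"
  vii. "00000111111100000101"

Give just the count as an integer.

i → no match
ii → no match
iii → no match
iv → no match
v → no match
vi → no match
vii → match
Total matched: 1

1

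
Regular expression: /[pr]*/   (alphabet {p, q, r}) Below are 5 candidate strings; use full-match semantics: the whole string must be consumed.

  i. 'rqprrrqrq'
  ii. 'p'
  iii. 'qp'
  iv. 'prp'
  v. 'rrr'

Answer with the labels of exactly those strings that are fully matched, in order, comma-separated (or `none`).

ii, iv, v

i → no match
ii → match
iii → no match
iv → match
v → match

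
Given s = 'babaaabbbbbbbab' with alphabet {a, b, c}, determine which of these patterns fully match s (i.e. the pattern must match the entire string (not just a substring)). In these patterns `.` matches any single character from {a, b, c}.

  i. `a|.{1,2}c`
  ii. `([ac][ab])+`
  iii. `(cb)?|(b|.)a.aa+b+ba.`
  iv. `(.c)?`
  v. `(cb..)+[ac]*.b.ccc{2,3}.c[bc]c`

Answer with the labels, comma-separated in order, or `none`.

i → no match
ii → no match
iii → match
iv → no match
v → no match — must start with 'cb'

iii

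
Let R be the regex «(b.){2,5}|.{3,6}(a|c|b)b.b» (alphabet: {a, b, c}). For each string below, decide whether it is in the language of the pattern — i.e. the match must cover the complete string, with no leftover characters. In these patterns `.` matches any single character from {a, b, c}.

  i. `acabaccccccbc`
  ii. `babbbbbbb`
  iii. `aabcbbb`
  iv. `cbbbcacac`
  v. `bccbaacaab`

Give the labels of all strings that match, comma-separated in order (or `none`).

i → no match
ii → match
iii → match
iv → no match
v → no match

ii, iii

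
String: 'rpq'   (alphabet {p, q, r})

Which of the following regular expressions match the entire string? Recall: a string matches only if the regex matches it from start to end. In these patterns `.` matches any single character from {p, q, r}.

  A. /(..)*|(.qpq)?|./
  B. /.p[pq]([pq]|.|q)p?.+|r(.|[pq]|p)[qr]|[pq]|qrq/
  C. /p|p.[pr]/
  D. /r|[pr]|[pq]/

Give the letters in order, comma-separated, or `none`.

A → no match
B → match
C → no match — must start with 'p'
D → no match

B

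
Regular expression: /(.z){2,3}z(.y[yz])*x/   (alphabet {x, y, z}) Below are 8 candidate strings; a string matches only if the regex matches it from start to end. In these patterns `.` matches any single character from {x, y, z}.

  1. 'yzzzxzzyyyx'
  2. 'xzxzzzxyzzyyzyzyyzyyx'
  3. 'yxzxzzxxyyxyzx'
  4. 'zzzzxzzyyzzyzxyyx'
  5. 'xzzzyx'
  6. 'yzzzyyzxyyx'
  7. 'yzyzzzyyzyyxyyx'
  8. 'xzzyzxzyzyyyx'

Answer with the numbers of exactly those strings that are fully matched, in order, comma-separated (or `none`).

1, 4, 7

1. 'yzzzxzzyyyx' → match
2 → no match
3 → no match
4 → match
5. 'xzzzyx' → no match
6. 'yzzzyyzxyyx' → no match
7 → match
8 → no match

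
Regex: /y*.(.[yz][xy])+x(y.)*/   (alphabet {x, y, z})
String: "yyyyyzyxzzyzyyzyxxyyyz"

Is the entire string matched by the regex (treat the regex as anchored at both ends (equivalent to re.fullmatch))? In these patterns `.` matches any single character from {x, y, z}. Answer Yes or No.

Yes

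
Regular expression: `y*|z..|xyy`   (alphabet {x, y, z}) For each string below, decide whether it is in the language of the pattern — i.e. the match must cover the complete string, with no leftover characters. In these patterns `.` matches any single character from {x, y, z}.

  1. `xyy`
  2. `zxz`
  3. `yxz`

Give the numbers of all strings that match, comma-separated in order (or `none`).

1 → match
2 → match
3 → no match

1, 2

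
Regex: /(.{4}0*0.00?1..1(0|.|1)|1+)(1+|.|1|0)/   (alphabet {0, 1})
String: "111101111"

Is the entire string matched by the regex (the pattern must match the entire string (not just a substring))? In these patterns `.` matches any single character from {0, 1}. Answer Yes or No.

No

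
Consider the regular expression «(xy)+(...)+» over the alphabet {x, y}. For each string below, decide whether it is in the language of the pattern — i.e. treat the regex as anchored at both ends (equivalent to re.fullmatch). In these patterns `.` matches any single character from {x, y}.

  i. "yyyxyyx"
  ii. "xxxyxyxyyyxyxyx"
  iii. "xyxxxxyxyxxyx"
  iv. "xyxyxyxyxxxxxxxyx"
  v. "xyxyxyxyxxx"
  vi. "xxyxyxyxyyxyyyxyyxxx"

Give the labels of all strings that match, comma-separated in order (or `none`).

iv, v

i. "yyyxyyx" → no match — must start with "xy"
ii → no match — must start with "xy"
iii → no match
iv → match
v. "xyxyxyxyxxx" → match
vi → no match — must start with "xy"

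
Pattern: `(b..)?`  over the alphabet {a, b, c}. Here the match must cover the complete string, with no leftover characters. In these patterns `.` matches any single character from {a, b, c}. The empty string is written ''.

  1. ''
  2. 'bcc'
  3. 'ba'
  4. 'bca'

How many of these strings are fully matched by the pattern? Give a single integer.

3

1 → match
2 → match
3 → no match
4 → match
Total matched: 3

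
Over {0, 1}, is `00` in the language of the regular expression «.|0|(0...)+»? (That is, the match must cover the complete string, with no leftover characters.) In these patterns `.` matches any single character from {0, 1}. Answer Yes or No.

No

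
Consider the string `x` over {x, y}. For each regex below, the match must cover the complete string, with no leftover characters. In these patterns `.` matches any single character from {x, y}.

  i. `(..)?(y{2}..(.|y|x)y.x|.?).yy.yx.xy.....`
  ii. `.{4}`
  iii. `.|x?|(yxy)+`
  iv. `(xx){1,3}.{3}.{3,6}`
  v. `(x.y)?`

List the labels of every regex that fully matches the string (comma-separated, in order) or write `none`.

iii

i → no match
ii → no match
iii → match
iv → no match — must start with `xx`
v → no match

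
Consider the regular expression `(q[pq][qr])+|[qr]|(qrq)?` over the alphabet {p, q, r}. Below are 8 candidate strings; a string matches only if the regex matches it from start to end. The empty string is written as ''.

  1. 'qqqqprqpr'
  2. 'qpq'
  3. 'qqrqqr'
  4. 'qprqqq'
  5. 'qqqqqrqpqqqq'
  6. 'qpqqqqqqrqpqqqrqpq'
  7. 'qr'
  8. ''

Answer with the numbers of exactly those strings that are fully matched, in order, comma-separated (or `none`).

1, 2, 3, 4, 5, 6, 8

1 → match
2 → match
3 → match
4 → match
5 → match
6 → match
7 → no match
8 → match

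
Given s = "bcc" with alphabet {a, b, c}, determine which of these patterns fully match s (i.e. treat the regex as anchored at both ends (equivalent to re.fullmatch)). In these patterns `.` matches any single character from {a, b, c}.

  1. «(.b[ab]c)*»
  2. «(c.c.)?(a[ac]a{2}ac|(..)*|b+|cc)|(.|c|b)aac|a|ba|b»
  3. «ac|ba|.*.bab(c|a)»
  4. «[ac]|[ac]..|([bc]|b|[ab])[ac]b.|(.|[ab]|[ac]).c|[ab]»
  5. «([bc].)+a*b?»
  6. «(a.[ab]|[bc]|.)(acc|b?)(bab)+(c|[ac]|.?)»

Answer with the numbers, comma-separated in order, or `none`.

1 → no match
2 → no match
3 → no match
4 → match
5 → no match
6 → no match

4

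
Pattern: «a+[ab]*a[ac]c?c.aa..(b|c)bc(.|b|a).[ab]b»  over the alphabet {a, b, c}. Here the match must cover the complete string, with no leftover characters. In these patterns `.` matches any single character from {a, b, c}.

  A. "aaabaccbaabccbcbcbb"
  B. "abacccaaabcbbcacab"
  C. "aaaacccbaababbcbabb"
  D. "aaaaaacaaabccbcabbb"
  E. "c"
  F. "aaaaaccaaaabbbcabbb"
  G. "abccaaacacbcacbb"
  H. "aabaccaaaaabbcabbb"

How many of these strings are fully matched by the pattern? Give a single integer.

A → match
B → match
C → match
D → match
E. "c" → no match — must start with "a"
F → match
G → no match
H → match
Total matched: 6

6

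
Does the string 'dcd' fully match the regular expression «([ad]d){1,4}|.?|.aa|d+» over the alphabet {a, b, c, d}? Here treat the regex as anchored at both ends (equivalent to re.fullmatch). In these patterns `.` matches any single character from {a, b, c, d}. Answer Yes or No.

No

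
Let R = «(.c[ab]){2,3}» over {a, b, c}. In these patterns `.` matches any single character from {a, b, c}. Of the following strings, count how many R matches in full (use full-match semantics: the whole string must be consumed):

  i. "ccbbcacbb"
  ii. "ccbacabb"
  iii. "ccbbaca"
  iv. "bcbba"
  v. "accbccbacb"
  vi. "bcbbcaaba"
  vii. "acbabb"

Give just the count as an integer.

i → no match
ii → no match
iii → no match
iv → no match
v → no match
vi → no match
vii → no match
Total matched: 0

0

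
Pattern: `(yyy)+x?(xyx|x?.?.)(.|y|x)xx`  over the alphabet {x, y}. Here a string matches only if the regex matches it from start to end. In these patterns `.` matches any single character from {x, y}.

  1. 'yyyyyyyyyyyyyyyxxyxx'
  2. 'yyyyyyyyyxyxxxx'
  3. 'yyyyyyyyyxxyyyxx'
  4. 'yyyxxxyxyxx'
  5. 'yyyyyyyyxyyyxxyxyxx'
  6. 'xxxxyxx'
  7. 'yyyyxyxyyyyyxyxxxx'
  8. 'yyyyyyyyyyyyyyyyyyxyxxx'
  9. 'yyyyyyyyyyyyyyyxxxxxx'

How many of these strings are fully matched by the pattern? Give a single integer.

1 → match
2 → match
3 → match
4 → no match
5 → no match
6 → no match — must start with 'yyy'
7 → no match
8 → match
9 → match
Total matched: 5

5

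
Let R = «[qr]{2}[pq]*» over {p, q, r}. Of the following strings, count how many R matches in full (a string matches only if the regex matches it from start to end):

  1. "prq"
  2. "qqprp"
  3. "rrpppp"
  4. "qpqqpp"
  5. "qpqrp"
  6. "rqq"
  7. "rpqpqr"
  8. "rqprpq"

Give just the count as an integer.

1 → no match
2 → no match
3 → match
4 → no match
5 → no match
6 → match
7 → no match
8 → no match
Total matched: 2

2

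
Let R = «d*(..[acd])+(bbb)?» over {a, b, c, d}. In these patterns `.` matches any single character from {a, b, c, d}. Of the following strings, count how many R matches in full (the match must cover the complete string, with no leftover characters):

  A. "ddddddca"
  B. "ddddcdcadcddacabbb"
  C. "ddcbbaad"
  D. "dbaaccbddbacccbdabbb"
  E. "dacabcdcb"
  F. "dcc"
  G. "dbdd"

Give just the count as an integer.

4

A. "ddddddca" → match
B → match
C. "ddcbbaad" → no match
D → no match
E. "dacabcdcb" → no match
F. "dcc" → match
G. "dbdd" → match
Total matched: 4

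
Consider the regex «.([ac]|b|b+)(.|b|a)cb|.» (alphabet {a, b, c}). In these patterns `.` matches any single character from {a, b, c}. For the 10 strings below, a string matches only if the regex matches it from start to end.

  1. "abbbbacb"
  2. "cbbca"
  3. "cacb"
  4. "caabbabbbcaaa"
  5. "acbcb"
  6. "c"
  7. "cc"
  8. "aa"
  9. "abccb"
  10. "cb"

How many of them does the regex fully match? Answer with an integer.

4

1 → match
2 → no match
3 → no match
4 → no match
5 → match
6 → match
7 → no match
8 → no match
9 → match
10 → no match
Total matched: 4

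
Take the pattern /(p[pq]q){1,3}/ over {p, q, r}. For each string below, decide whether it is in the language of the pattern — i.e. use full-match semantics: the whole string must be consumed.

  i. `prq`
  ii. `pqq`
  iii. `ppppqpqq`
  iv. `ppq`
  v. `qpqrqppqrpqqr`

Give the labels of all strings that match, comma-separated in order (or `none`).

ii, iv

i → no match
ii → match
iii → no match
iv → match
v → no match — must start with `p`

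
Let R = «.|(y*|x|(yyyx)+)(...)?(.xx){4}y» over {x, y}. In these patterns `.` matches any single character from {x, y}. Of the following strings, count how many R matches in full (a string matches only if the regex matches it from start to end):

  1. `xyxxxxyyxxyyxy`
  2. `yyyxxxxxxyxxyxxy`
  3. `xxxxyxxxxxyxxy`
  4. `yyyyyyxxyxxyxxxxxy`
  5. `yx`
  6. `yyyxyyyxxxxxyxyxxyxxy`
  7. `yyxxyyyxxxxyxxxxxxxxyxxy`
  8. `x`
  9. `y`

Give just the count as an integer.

1 → no match
2 → match
3 → match
4 → match
5 → no match
6 → no match
7 → no match
8 → match
9 → match
Total matched: 5

5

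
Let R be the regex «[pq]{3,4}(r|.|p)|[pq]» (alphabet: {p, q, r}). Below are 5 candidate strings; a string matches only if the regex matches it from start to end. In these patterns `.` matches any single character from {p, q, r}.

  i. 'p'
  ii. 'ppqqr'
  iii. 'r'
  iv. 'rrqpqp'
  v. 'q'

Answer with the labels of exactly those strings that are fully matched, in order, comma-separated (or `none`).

i. 'p' → match
ii. 'ppqqr' → match
iii. 'r' → no match
iv. 'rrqpqp' → no match
v. 'q' → match

i, ii, v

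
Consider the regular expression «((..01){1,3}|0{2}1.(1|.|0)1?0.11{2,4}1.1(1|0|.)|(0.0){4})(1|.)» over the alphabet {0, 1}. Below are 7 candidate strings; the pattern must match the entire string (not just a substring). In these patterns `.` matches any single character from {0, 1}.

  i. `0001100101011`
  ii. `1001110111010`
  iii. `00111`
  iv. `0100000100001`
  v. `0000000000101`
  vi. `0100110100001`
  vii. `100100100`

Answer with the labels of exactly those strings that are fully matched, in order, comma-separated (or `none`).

i → match
ii → match
iii → no match
iv → match
v → match
vi → no match
vii → no match

i, ii, iv, v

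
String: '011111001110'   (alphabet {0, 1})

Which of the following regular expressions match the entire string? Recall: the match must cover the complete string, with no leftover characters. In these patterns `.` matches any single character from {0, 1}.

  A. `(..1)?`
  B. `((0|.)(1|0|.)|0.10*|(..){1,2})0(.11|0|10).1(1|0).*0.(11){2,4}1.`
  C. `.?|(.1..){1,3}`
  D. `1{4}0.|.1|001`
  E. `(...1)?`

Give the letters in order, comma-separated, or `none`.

A → no match
B → no match
C → match
D → no match
E → no match

C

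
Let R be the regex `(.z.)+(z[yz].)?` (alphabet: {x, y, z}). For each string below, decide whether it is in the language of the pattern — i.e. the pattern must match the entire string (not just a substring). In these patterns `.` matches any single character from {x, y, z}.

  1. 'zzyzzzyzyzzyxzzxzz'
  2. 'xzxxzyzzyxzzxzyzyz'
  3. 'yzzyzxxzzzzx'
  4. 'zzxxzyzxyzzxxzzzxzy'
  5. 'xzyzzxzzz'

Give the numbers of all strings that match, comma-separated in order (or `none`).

1, 2, 3, 5

1 → match
2 → match
3. 'yzzyzxxzzzzx' → match
4 → no match
5. 'xzyzzxzzz' → match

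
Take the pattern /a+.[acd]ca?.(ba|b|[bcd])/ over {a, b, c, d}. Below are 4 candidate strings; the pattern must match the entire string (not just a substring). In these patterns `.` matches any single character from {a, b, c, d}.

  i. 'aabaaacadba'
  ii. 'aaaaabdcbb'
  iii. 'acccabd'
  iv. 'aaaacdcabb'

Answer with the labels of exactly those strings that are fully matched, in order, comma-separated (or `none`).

ii, iii, iv

i → no match
ii → match
iii → match
iv → match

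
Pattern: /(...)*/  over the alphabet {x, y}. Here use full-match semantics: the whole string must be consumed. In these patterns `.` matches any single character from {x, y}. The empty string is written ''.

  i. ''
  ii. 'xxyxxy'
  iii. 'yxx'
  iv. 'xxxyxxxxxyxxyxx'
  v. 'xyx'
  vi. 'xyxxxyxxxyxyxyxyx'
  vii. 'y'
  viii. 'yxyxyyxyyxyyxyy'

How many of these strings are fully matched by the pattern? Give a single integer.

6

i → match
ii → match
iii → match
iv → match
v → match
vi → no match
vii → no match
viii → match
Total matched: 6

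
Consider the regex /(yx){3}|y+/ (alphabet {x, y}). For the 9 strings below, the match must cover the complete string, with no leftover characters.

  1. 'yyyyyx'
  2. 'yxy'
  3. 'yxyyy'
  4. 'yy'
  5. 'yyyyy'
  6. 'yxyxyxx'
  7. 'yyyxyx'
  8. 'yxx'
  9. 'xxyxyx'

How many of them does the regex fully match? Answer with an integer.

2

1 → no match
2 → no match
3 → no match
4 → match
5 → match
6 → no match
7 → no match
8 → no match
9 → no match
Total matched: 2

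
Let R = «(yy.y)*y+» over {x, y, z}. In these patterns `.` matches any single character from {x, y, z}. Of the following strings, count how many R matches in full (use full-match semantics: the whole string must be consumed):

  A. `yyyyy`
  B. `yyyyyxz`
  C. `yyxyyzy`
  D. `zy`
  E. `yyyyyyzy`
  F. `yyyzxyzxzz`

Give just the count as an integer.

1

A → match
B → no match — must end with `y`
C → no match
D → no match
E → no match
F → no match — must end with `y`
Total matched: 1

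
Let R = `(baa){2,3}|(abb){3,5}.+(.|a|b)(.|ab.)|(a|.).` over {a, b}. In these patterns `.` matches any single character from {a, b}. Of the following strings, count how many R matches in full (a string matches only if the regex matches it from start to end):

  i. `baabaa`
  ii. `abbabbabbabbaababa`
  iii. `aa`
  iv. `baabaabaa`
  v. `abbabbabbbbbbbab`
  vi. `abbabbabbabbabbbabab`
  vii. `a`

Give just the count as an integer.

i. `baabaa` → match
ii → match
iii. `aa` → match
iv. `baabaabaa` → match
v → match
vi → match
vii. `a` → no match
Total matched: 6

6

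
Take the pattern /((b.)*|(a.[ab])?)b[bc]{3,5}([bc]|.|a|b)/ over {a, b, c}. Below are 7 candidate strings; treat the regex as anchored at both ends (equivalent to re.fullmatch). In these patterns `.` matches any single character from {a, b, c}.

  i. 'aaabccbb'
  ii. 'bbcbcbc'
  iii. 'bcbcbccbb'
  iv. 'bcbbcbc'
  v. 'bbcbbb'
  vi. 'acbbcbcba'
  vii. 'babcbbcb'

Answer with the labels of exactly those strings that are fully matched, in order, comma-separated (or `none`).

i, ii, iii, iv, v, vi, vii

i. 'aaabccbb' → match
ii. 'bbcbcbc' → match
iii. 'bcbcbccbb' → match
iv. 'bcbbcbc' → match
v. 'bbcbbb' → match
vi. 'acbbcbcba' → match
vii. 'babcbbcb' → match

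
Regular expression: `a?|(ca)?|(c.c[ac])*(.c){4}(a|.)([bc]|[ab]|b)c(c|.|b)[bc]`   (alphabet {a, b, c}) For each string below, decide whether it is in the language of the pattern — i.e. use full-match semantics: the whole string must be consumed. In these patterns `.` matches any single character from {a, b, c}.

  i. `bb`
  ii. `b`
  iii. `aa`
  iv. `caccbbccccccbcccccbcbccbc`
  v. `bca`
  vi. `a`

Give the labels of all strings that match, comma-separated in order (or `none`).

i → no match
ii → no match
iii → no match
iv → no match
v → no match
vi → match

vi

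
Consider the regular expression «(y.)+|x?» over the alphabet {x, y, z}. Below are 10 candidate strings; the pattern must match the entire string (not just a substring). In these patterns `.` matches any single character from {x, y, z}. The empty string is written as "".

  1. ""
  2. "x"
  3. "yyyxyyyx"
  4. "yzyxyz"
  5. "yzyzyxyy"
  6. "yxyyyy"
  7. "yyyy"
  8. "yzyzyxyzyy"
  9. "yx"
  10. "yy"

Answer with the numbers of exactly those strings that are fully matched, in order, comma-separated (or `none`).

1, 2, 3, 4, 5, 6, 7, 8, 9, 10

1 → match
2 → match
3 → match
4 → match
5 → match
6 → match
7 → match
8 → match
9 → match
10 → match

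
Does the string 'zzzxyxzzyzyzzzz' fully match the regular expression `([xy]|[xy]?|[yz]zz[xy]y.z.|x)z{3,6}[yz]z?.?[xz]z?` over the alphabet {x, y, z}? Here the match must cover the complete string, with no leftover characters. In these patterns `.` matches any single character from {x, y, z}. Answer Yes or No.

No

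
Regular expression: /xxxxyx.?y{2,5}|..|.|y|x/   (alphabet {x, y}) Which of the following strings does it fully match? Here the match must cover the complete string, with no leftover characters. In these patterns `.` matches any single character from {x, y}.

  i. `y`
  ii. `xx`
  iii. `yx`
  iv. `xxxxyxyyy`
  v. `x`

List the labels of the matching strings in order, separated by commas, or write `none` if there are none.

i → match
ii → match
iii → match
iv → match
v → match

i, ii, iii, iv, v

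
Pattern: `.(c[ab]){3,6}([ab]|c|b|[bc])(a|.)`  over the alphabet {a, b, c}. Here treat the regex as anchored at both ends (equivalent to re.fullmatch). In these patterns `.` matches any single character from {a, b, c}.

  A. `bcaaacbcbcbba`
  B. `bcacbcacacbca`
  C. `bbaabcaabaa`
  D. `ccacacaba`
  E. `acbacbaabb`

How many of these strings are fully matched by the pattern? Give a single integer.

2

A → no match
B → match
C → no match
D → match
E → no match
Total matched: 2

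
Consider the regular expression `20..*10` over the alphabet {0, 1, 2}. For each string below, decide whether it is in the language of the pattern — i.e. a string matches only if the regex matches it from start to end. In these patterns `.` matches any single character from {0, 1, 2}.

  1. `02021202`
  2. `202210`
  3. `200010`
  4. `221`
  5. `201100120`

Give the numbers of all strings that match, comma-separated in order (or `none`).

2, 3

1. `02021202` → no match — must start with `20`
2. `202210` → match
3. `200010` → match
4. `221` → no match — must start with `20`
5. `201100120` → no match — must end with `10`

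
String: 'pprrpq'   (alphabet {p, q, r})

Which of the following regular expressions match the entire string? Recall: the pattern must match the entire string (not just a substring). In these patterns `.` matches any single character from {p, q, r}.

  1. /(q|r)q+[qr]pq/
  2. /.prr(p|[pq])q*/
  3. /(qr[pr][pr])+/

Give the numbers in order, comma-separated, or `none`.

1 → no match
2 → match
3 → no match — must start with 'qr'

2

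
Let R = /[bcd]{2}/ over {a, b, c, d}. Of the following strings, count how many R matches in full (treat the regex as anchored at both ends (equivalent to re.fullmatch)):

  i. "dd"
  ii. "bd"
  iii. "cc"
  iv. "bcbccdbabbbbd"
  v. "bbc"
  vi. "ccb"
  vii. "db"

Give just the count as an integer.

i → match
ii → match
iii → match
iv → no match
v → no match
vi → no match
vii → match
Total matched: 4

4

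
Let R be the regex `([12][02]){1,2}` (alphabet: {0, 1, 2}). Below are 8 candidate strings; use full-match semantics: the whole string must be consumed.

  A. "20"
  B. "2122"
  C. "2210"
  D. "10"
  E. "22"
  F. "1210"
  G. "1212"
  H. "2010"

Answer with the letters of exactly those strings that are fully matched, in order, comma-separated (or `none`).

A → match
B → no match
C → match
D → match
E → match
F → match
G → match
H → match

A, C, D, E, F, G, H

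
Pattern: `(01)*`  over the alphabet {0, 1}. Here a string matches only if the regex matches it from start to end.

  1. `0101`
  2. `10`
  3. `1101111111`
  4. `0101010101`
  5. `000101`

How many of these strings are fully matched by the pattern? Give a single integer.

1 → match
2 → no match
3 → no match
4 → match
5 → no match
Total matched: 2

2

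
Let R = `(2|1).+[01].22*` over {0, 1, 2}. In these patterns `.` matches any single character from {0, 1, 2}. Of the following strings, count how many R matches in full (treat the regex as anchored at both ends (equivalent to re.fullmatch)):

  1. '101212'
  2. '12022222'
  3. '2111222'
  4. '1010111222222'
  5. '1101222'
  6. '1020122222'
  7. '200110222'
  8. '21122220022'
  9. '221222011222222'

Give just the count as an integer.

8

1 → no match
2 → match
3 → match
4 → match
5 → match
6 → match
7 → match
8 → match
9 → match
Total matched: 8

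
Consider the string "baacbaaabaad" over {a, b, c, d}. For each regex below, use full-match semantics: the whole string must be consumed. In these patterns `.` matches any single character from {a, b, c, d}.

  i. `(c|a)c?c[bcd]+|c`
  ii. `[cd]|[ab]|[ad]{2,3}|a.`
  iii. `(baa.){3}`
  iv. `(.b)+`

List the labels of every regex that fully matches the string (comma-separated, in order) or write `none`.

i → no match
ii → no match
iii → match
iv → no match — must end with "b"

iii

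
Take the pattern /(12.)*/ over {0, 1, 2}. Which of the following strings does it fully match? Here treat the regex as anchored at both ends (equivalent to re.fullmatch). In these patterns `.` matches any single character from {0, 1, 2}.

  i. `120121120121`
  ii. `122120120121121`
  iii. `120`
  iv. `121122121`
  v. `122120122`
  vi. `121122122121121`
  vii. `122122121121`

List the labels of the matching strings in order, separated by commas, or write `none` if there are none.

i, ii, iii, iv, v, vi, vii

i → match
ii → match
iii → match
iv → match
v → match
vi → match
vii → match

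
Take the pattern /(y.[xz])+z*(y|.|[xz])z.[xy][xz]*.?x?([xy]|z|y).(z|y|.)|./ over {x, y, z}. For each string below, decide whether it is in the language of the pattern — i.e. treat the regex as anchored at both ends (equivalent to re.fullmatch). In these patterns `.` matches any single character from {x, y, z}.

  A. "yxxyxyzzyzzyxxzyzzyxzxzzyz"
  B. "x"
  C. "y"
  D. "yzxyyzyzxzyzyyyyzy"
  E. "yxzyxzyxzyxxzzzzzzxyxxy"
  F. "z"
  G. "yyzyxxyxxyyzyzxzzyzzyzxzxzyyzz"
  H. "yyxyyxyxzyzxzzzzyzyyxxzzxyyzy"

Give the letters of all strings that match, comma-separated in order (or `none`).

B, C, D, E, F, G, H

A → no match
B → match
C → match
D → match
E → match
F → match
G → match
H → match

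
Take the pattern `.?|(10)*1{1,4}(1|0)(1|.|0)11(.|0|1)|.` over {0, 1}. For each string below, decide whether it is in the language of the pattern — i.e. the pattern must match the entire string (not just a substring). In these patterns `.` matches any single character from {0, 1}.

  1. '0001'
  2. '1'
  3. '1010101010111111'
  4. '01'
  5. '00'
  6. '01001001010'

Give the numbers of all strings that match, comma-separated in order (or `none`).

2, 3

1 → no match
2 → match
3 → match
4 → no match
5 → no match
6 → no match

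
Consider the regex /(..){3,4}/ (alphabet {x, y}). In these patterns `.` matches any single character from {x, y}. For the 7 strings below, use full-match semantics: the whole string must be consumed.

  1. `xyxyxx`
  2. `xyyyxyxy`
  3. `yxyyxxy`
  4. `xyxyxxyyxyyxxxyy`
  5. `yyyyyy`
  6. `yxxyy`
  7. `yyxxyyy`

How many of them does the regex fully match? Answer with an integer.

1 → match
2 → match
3 → no match
4 → no match
5 → match
6 → no match
7 → no match
Total matched: 3

3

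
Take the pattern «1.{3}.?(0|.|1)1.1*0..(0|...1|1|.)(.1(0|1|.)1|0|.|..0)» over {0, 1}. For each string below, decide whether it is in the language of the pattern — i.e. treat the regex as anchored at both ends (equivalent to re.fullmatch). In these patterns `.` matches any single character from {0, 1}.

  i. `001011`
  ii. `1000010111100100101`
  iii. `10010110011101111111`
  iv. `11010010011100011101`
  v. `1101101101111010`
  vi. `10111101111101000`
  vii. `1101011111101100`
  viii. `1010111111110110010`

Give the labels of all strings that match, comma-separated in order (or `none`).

ii, v, vi, vii, viii

i → no match — must start with `1`
ii → match
iii → no match
iv → no match
v → match
vi → match
vii → match
viii → match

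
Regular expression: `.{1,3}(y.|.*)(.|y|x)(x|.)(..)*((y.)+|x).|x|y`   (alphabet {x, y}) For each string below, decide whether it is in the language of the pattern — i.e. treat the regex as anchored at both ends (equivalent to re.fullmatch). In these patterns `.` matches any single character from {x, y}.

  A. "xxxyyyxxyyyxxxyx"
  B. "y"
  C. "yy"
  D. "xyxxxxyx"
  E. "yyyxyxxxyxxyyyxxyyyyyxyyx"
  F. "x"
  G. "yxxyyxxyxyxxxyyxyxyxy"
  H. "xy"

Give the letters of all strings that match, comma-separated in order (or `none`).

A → no match
B → match
C → no match
D → no match
E → match
F → match
G → match
H → no match

B, E, F, G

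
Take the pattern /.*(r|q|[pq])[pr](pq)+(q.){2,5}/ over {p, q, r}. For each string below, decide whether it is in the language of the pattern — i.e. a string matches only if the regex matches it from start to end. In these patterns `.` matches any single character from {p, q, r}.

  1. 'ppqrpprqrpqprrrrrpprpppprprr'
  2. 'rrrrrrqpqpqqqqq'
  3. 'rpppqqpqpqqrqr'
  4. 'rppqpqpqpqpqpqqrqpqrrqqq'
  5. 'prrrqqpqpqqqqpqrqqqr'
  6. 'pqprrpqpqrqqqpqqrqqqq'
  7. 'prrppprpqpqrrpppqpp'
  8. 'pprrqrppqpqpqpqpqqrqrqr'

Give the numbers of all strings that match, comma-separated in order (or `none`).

1 → no match
2 → no match
3 → no match
4 → no match
5 → no match
6 → no match
7 → no match
8 → match

8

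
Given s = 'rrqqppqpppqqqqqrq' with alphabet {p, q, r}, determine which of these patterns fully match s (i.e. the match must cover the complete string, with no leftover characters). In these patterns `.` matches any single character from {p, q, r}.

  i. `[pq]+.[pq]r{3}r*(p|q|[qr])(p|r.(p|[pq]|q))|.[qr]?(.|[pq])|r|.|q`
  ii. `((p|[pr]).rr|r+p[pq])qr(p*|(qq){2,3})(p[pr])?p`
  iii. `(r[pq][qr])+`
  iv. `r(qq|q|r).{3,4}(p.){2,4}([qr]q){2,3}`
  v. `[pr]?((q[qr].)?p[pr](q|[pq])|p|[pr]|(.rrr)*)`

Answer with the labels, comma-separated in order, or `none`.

i → no match
ii → no match — must end with 'p'
iii → no match
iv → match
v → no match

iv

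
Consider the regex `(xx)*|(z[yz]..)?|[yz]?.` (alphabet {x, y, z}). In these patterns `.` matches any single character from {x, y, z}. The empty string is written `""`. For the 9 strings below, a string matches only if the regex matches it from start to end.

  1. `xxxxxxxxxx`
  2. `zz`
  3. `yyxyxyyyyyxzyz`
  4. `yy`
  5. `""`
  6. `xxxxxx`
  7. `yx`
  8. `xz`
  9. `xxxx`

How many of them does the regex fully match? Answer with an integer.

1. `xxxxxxxxxx` → match
2. `zz` → match
3 → no match
4. `yy` → match
5. `""` → match
6. `xxxxxx` → match
7. `yx` → match
8. `xz` → no match
9. `xxxx` → match
Total matched: 7

7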